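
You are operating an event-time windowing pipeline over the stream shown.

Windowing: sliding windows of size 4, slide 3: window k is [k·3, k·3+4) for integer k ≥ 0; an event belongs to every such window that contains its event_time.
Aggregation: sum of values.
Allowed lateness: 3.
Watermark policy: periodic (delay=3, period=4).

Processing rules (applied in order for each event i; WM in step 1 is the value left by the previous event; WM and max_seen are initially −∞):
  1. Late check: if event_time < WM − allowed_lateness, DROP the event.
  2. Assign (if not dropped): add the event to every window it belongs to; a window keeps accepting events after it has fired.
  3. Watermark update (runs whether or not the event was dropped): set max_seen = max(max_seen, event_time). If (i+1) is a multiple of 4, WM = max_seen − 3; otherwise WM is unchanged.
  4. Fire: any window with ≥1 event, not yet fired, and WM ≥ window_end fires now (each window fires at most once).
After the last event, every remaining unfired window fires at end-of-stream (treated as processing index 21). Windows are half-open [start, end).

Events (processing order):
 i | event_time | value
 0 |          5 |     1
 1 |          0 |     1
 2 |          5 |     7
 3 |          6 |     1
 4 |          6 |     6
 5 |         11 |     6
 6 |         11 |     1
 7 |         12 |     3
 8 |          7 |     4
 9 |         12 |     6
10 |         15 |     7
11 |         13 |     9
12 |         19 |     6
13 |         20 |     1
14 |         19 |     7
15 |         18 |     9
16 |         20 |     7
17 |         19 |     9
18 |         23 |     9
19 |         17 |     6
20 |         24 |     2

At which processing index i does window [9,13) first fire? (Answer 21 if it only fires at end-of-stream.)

i=0 t=5 v=1: → [3,7); WM=−∞
i=1 t=0 v=1: → [0,4); WM=−∞
i=2 t=5 v=7: → [3,7); WM=−∞
i=3 t=6 v=1: → [6,10),[3,7); WM=3
i=4 t=6 v=6: → [6,10),[3,7); WM=3
i=5 t=11 v=6: → [9,13); WM=3
i=6 t=11 v=1: → [9,13); WM=3
i=7 t=12 v=3: → [12,16),[9,13); WM=9; [0,4) fires=1 [3,7) fires=15
i=8 t=7 v=4: → [6,10); WM=9
i=9 t=12 v=6: → [12,16),[9,13); WM=9
i=10 t=15 v=7: → [15,19),[12,16); WM=9
i=11 t=13 v=9: → [12,16); WM=12; [6,10) fires=11
i=12 t=19 v=6: → [18,22); WM=12
i=13 t=20 v=1: → [18,22); WM=12
i=14 t=19 v=7: → [18,22); WM=12
i=15 t=18 v=9: → [18,22),[15,19); WM=17; [9,13) fires=16 [12,16) fires=25
i=16 t=20 v=7: → [18,22); WM=17
i=17 t=19 v=9: → [18,22); WM=17
i=18 t=23 v=9: → [21,25); WM=17
i=19 t=17 v=6: → [15,19); WM=20; [15,19) fires=22
i=20 t=24 v=2: → [24,28),[21,25); WM=20

15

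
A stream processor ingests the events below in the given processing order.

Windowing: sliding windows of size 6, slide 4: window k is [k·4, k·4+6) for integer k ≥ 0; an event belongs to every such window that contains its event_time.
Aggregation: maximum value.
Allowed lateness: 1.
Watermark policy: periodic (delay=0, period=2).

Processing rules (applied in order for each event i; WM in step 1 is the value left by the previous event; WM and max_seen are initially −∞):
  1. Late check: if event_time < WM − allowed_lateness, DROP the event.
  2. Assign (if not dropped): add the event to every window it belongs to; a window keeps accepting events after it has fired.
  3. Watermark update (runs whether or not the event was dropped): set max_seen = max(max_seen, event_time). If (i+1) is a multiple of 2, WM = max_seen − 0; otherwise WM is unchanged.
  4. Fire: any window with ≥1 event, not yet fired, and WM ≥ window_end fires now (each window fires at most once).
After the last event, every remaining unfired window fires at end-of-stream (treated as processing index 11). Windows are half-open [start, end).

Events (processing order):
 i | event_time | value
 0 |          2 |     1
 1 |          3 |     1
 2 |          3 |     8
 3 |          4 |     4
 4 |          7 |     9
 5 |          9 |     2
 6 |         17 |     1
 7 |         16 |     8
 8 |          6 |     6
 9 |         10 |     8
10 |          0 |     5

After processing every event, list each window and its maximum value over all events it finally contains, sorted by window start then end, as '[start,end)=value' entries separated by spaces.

[0,6)=8 [4,10)=9 [8,14)=2 [12,18)=8 [16,22)=8

i=0 t=2 v=1: → [0,6); WM=−∞
i=1 t=3 v=1: → [0,6); WM=3
i=2 t=3 v=8: → [0,6); WM=3
i=3 t=4 v=4: → [4,10),[0,6); WM=4
i=4 t=7 v=9: → [4,10); WM=4
i=5 t=9 v=2: → [8,14),[4,10); WM=9; [0,6) fires=8
i=6 t=17 v=1: → [16,22),[12,18); WM=9
i=7 t=16 v=8: → [16,22),[12,18); WM=17; [4,10) fires=9 [8,14) fires=2
i=8 t=6 v=6: DROP (t<17-1); WM=17
i=9 t=10 v=8: DROP (t<17-1); WM=17
i=10 t=0 v=5: DROP (t<17-1); WM=17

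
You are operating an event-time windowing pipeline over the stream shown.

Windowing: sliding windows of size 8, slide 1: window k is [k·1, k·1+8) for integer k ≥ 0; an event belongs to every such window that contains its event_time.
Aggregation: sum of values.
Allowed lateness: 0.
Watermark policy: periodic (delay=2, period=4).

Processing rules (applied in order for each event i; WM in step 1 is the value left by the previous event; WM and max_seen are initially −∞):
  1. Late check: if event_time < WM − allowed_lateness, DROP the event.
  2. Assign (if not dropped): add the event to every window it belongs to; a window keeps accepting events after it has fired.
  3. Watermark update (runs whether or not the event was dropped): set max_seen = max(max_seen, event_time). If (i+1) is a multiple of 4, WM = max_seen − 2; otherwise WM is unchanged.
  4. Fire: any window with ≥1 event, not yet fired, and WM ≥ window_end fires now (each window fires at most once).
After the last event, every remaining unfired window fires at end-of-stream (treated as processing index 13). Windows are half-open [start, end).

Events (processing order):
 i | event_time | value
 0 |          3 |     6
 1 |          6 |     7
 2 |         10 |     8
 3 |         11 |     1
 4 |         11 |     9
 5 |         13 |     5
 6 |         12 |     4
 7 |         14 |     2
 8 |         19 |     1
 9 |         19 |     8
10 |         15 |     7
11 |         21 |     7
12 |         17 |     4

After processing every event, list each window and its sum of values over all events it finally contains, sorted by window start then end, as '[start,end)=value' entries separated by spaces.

[0,8)=13 [1,9)=13 [2,10)=13 [3,11)=21 [4,12)=25 [5,13)=29 [6,14)=34 [7,15)=29 [8,16)=36 [9,17)=36 [10,18)=36 [11,19)=28 [12,20)=27 [13,21)=23 [14,22)=25 [15,23)=23 [16,24)=16 [17,25)=16 [18,26)=16 [19,27)=16 [20,28)=7 [21,29)=7

i=0 t=3 v=6: → [3,11),[2,10),[1,9),[0,8); WM=−∞
i=1 t=6 v=7: → [6,14),[5,13),[4,12),[3,11),[2,10),[1,9),[0,8); WM=−∞
i=2 t=10 v=8: → [10,18),[9,17),[8,16),[7,15),[6,14),[5,13),[4,12),[3,11); WM=−∞
i=3 t=11 v=1: → [11,19),[10,18),[9,17),[8,16),[7,15),[6,14),[5,13),[4,12); WM=9; [0,8) fires=13 [1,9) fires=13
i=4 t=11 v=9: → [11,19),[10,18),[9,17),[8,16),[7,15),[6,14),[5,13),[4,12); WM=9
i=5 t=13 v=5: → [13,21),[12,20),[11,19),[10,18),[9,17),[8,16),[7,15),[6,14); WM=9
i=6 t=12 v=4: → [12,20),[11,19),[10,18),[9,17),[8,16),[7,15),[6,14),[5,13); WM=9
i=7 t=14 v=2: → [14,22),[13,21),[12,20),[11,19),[10,18),[9,17),[8,16),[7,15); WM=12; [2,10) fires=13 [3,11) fires=21 [4,12) fires=25
i=8 t=19 v=1: → [19,27),[18,26),[17,25),[16,24),[15,23),[14,22),[13,21),[12,20); WM=12
i=9 t=19 v=8: → [19,27),[18,26),[17,25),[16,24),[15,23),[14,22),[13,21),[12,20); WM=12
i=10 t=15 v=7: → [15,23),[14,22),[13,21),[12,20),[11,19),[10,18),[9,17),[8,16); WM=12
i=11 t=21 v=7: → [21,29),[20,28),[19,27),[18,26),[17,25),[16,24),[15,23),[14,22); WM=19; [5,13) fires=29 [6,14) fires=34 [7,15) fires=29 [8,16) fires=36 [9,17) fires=36 [10,18) fires=36 [11,19) fires=28
i=12 t=17 v=4: DROP (t<19-0); WM=19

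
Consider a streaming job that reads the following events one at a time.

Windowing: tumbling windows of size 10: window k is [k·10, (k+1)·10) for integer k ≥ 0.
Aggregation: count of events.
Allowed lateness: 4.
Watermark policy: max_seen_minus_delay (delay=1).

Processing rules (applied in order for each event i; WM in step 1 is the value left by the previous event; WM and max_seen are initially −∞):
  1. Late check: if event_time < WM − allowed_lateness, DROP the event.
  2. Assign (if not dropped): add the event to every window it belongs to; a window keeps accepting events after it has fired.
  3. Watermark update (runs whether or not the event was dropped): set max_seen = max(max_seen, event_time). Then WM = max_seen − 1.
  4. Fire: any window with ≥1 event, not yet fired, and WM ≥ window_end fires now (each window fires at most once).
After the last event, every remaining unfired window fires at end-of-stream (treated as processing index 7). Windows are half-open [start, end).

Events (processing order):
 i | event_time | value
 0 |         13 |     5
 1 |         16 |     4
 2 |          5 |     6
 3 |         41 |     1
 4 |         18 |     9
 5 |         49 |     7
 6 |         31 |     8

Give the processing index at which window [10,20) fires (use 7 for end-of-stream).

3

i=0 t=13 v=5: → [10,20); WM=12
i=1 t=16 v=4: → [10,20); WM=15
i=2 t=5 v=6: DROP (t<15-4); WM=15
i=3 t=41 v=1: → [40,50); WM=40; [10,20) fires=2
i=4 t=18 v=9: DROP (t<40-4); WM=40
i=5 t=49 v=7: → [40,50); WM=48
i=6 t=31 v=8: DROP (t<48-4); WM=48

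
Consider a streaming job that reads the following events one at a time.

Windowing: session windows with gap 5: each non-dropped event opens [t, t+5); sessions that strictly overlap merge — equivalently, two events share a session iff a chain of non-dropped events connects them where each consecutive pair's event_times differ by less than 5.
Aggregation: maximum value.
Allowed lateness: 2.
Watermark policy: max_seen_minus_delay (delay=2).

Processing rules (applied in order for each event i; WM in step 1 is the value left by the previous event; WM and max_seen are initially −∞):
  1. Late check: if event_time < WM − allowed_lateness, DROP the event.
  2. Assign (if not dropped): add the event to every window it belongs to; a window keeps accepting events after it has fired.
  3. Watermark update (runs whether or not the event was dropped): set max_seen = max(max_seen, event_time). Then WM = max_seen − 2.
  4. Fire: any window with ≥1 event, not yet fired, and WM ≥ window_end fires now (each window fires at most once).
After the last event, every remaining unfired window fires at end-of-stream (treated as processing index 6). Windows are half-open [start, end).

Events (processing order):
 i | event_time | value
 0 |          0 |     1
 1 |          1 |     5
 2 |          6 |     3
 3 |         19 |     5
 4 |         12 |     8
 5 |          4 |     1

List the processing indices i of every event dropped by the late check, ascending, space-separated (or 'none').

4 5

i=0 t=0 v=1: → [0,5); WM=-2
i=1 t=1 v=5: → [0,6); WM=-1
i=2 t=6 v=3: → [6,11); WM=4
i=3 t=19 v=5: → [19,24); WM=17
i=4 t=12 v=8: DROP (t<17-2); WM=17
i=5 t=4 v=1: DROP (t<17-2); WM=17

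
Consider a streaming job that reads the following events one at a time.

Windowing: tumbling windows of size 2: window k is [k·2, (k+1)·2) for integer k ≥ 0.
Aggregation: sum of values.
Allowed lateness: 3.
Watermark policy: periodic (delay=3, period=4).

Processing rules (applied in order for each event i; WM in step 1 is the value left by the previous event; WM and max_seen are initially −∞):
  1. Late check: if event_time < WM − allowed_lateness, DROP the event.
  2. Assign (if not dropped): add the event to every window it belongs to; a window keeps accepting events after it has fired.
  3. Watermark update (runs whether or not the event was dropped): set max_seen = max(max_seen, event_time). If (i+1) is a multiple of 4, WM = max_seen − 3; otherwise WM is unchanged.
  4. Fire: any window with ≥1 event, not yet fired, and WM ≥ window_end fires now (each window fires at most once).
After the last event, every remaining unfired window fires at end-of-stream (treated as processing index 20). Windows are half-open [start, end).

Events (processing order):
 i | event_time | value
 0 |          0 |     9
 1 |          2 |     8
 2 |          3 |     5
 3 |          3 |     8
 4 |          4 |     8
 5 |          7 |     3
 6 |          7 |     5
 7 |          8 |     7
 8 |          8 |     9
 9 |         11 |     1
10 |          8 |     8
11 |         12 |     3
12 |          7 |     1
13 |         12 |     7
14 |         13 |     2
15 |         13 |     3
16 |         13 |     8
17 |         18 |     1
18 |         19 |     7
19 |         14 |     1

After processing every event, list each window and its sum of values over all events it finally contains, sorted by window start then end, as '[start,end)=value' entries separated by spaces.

[0,2)=9 [2,4)=21 [4,6)=8 [6,8)=9 [8,10)=24 [10,12)=1 [12,14)=23 [14,16)=1 [18,20)=8

i=0 t=0 v=9: → [0,2); WM=−∞
i=1 t=2 v=8: → [2,4); WM=−∞
i=2 t=3 v=5: → [2,4); WM=−∞
i=3 t=3 v=8: → [2,4); WM=0
i=4 t=4 v=8: → [4,6); WM=0
i=5 t=7 v=3: → [6,8); WM=0
i=6 t=7 v=5: → [6,8); WM=0
i=7 t=8 v=7: → [8,10); WM=5; [0,2) fires=9 [2,4) fires=21
i=8 t=8 v=9: → [8,10); WM=5
i=9 t=11 v=1: → [10,12); WM=5
i=10 t=8 v=8: → [8,10); WM=5
i=11 t=12 v=3: → [12,14); WM=9; [4,6) fires=8 [6,8) fires=8
i=12 t=7 v=1: → [6,8); WM=9
i=13 t=12 v=7: → [12,14); WM=9
i=14 t=13 v=2: → [12,14); WM=9
i=15 t=13 v=3: → [12,14); WM=10; [8,10) fires=24
i=16 t=13 v=8: → [12,14); WM=10
i=17 t=18 v=1: → [18,20); WM=10
i=18 t=19 v=7: → [18,20); WM=10
i=19 t=14 v=1: → [14,16); WM=16; [10,12) fires=1 [12,14) fires=23 [14,16) fires=1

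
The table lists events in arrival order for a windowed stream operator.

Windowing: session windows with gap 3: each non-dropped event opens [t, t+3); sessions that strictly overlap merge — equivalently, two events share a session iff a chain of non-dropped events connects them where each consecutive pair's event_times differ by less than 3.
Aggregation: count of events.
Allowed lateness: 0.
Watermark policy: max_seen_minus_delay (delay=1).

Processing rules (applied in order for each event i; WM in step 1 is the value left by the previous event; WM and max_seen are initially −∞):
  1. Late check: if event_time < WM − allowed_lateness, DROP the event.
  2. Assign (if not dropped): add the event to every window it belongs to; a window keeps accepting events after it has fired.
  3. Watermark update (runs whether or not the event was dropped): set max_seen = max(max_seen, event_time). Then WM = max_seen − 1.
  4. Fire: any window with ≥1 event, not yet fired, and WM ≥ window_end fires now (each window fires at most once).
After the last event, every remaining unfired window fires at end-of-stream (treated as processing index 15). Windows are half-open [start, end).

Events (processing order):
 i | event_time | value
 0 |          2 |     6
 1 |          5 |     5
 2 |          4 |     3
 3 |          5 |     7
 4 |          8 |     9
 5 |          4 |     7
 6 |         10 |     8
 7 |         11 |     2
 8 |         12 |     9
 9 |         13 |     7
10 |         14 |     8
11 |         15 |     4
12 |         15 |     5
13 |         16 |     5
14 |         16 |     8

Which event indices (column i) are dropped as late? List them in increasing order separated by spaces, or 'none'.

5

i=0 t=2 v=6: → [2,5); WM=1
i=1 t=5 v=5: → [5,8); WM=4
i=2 t=4 v=3: → [2,8); WM=4
i=3 t=5 v=7: → [2,8); WM=4
i=4 t=8 v=9: → [8,11); WM=7
i=5 t=4 v=7: DROP (t<7-0); WM=7
i=6 t=10 v=8: → [8,13); WM=9
i=7 t=11 v=2: → [8,14); WM=10
i=8 t=12 v=9: → [8,15); WM=11
i=9 t=13 v=7: → [8,16); WM=12
i=10 t=14 v=8: → [8,17); WM=13
i=11 t=15 v=4: → [8,18); WM=14
i=12 t=15 v=5: → [8,18); WM=14
i=13 t=16 v=5: → [8,19); WM=15
i=14 t=16 v=8: → [8,19); WM=15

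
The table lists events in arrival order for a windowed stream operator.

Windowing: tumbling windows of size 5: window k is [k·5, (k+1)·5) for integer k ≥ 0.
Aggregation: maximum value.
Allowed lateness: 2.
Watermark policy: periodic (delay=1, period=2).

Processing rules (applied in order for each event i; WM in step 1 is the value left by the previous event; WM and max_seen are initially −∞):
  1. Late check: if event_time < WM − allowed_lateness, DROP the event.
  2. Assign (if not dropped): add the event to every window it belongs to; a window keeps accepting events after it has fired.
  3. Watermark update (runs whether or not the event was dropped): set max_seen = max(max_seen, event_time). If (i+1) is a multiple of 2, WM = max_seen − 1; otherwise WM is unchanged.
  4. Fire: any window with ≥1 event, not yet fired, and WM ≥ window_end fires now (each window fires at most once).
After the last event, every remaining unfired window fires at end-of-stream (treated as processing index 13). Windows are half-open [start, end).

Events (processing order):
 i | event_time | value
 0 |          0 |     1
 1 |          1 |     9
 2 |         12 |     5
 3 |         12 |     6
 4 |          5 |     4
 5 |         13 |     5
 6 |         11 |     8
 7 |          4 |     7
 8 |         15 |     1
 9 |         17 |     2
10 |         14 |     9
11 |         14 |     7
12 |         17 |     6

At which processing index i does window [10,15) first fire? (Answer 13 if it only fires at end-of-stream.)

9

i=0 t=0 v=1: → [0,5); WM=−∞
i=1 t=1 v=9: → [0,5); WM=0
i=2 t=12 v=5: → [10,15); WM=0
i=3 t=12 v=6: → [10,15); WM=11; [0,5) fires=9
i=4 t=5 v=4: DROP (t<11-2); WM=11
i=5 t=13 v=5: → [10,15); WM=12
i=6 t=11 v=8: → [10,15); WM=12
i=7 t=4 v=7: DROP (t<12-2); WM=12
i=8 t=15 v=1: → [15,20); WM=12
i=9 t=17 v=2: → [15,20); WM=16; [10,15) fires=8
i=10 t=14 v=9: → [10,15); WM=16
i=11 t=14 v=7: → [10,15); WM=16
i=12 t=17 v=6: → [15,20); WM=16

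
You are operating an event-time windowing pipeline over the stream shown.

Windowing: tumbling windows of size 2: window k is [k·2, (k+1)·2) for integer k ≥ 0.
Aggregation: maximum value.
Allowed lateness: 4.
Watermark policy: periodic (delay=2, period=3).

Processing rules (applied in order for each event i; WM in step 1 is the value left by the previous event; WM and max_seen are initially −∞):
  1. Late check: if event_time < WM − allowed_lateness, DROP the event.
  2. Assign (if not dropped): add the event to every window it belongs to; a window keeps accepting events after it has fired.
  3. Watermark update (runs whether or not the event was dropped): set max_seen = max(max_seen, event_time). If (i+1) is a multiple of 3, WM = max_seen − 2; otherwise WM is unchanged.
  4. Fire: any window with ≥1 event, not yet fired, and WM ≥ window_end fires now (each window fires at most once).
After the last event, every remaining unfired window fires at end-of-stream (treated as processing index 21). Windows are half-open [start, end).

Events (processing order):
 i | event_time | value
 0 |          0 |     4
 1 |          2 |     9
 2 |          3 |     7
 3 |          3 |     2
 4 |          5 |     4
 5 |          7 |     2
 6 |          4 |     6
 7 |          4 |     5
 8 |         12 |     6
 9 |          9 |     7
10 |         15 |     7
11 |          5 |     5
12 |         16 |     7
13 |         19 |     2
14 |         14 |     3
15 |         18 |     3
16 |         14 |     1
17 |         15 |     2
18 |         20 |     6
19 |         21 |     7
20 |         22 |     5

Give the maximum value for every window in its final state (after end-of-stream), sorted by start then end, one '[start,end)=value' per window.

i=0 t=0 v=4: → [0,2); WM=−∞
i=1 t=2 v=9: → [2,4); WM=−∞
i=2 t=3 v=7: → [2,4); WM=1
i=3 t=3 v=2: → [2,4); WM=1
i=4 t=5 v=4: → [4,6); WM=1
i=5 t=7 v=2: → [6,8); WM=5; [0,2) fires=4 [2,4) fires=9
i=6 t=4 v=6: → [4,6); WM=5
i=7 t=4 v=5: → [4,6); WM=5
i=8 t=12 v=6: → [12,14); WM=10; [4,6) fires=6 [6,8) fires=2
i=9 t=9 v=7: → [8,10); WM=10; [8,10) fires=7
i=10 t=15 v=7: → [14,16); WM=10
i=11 t=5 v=5: DROP (t<10-4); WM=13
i=12 t=16 v=7: → [16,18); WM=13
i=13 t=19 v=2: → [18,20); WM=13
i=14 t=14 v=3: → [14,16); WM=17; [12,14) fires=6 [14,16) fires=7
i=15 t=18 v=3: → [18,20); WM=17
i=16 t=14 v=1: → [14,16); WM=17
i=17 t=15 v=2: → [14,16); WM=17
i=18 t=20 v=6: → [20,22); WM=17
i=19 t=21 v=7: → [20,22); WM=17
i=20 t=22 v=5: → [22,24); WM=20; [16,18) fires=7 [18,20) fires=3

[0,2)=4 [2,4)=9 [4,6)=6 [6,8)=2 [8,10)=7 [12,14)=6 [14,16)=7 [16,18)=7 [18,20)=3 [20,22)=7 [22,24)=5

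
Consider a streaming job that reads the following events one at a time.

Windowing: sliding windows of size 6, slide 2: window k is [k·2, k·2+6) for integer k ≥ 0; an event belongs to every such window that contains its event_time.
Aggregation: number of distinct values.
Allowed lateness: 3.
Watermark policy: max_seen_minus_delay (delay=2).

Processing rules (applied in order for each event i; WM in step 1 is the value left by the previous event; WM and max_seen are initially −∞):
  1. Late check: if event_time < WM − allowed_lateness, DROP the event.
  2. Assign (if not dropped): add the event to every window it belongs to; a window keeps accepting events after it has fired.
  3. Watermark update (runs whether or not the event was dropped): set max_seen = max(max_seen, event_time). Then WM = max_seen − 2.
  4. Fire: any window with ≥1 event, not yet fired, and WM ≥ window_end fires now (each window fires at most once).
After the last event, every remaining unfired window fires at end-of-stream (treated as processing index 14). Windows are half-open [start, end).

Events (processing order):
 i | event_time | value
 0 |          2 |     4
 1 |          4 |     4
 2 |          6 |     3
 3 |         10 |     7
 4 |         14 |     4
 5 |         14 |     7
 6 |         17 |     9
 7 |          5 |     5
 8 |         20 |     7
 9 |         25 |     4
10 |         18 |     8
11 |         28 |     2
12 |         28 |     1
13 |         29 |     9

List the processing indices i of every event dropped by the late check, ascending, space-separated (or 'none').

i=0 t=2 v=4: → [2,8),[0,6); WM=0
i=1 t=4 v=4: → [4,10),[2,8),[0,6); WM=2
i=2 t=6 v=3: → [6,12),[4,10),[2,8); WM=4
i=3 t=10 v=7: → [10,16),[8,14),[6,12); WM=8; [0,6) fires=1 [2,8) fires=2
i=4 t=14 v=4: → [14,20),[12,18),[10,16); WM=12; [4,10) fires=2 [6,12) fires=2
i=5 t=14 v=7: → [14,20),[12,18),[10,16); WM=12
i=6 t=17 v=9: → [16,22),[14,20),[12,18); WM=15; [8,14) fires=1
i=7 t=5 v=5: DROP (t<15-3); WM=15
i=8 t=20 v=7: → [20,26),[18,24),[16,22); WM=18; [10,16) fires=2 [12,18) fires=3
i=9 t=25 v=4: → [24,30),[22,28),[20,26); WM=23; [14,20) fires=3 [16,22) fires=2
i=10 t=18 v=8: DROP (t<23-3); WM=23
i=11 t=28 v=2: → [28,34),[26,32),[24,30); WM=26; [18,24) fires=1 [20,26) fires=2
i=12 t=28 v=1: → [28,34),[26,32),[24,30); WM=26
i=13 t=29 v=9: → [28,34),[26,32),[24,30); WM=27

7 10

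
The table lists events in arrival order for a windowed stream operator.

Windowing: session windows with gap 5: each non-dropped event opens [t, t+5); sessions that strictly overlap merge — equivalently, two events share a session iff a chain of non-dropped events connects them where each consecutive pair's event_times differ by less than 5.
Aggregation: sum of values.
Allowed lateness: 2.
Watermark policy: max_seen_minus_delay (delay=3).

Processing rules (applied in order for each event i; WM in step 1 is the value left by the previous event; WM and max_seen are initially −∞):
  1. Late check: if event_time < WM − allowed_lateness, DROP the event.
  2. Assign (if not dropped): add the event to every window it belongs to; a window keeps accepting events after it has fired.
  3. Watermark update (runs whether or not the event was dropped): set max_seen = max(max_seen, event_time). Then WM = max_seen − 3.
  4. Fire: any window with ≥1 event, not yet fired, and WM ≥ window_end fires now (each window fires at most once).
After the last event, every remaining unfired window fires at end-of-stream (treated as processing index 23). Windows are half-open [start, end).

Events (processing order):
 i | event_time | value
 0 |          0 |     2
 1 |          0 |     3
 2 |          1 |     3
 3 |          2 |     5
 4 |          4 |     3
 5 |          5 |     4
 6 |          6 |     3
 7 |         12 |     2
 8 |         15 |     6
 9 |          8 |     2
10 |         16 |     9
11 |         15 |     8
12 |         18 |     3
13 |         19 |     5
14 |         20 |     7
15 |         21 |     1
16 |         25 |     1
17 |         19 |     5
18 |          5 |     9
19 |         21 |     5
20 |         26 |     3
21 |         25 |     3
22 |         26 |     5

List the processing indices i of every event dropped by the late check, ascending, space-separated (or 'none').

9 17 18

i=0 t=0 v=2: → [0,5); WM=-3
i=1 t=0 v=3: → [0,5); WM=-3
i=2 t=1 v=3: → [0,6); WM=-2
i=3 t=2 v=5: → [0,7); WM=-1
i=4 t=4 v=3: → [0,9); WM=1
i=5 t=5 v=4: → [0,10); WM=2
i=6 t=6 v=3: → [0,11); WM=3
i=7 t=12 v=2: → [12,17); WM=9
i=8 t=15 v=6: → [12,20); WM=12
i=9 t=8 v=2: DROP (t<12-2); WM=12
i=10 t=16 v=9: → [12,21); WM=13
i=11 t=15 v=8: → [12,21); WM=13
i=12 t=18 v=3: → [12,23); WM=15
i=13 t=19 v=5: → [12,24); WM=16
i=14 t=20 v=7: → [12,25); WM=17
i=15 t=21 v=1: → [12,26); WM=18
i=16 t=25 v=1: → [12,30); WM=22
i=17 t=19 v=5: DROP (t<22-2); WM=22
i=18 t=5 v=9: DROP (t<22-2); WM=22
i=19 t=21 v=5: → [12,30); WM=22
i=20 t=26 v=3: → [12,31); WM=23
i=21 t=25 v=3: → [12,31); WM=23
i=22 t=26 v=5: → [12,31); WM=23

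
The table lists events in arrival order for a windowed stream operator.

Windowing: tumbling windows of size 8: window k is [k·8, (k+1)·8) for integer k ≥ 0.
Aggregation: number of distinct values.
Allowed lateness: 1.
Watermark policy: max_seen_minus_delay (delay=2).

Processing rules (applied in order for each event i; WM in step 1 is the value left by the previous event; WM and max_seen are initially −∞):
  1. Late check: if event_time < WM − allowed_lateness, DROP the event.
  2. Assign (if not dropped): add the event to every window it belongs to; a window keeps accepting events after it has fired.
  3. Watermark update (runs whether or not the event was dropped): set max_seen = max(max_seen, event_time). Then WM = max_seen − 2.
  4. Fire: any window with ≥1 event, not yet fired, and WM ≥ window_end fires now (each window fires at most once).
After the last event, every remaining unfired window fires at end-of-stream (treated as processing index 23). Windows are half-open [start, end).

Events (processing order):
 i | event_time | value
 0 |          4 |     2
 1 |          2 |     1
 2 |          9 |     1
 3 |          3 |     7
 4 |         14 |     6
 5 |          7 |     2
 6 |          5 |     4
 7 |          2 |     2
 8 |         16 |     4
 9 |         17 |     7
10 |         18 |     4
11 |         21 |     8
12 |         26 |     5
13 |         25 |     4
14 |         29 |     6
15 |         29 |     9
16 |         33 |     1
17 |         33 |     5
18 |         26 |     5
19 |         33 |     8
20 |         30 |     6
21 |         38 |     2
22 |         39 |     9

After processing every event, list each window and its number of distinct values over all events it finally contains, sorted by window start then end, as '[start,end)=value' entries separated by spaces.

[0,8)=2 [8,16)=2 [16,24)=3 [24,32)=4 [32,40)=5

i=0 t=4 v=2: → [0,8); WM=2
i=1 t=2 v=1: → [0,8); WM=2
i=2 t=9 v=1: → [8,16); WM=7
i=3 t=3 v=7: DROP (t<7-1); WM=7
i=4 t=14 v=6: → [8,16); WM=12; [0,8) fires=2
i=5 t=7 v=2: DROP (t<12-1); WM=12
i=6 t=5 v=4: DROP (t<12-1); WM=12
i=7 t=2 v=2: DROP (t<12-1); WM=12
i=8 t=16 v=4: → [16,24); WM=14
i=9 t=17 v=7: → [16,24); WM=15
i=10 t=18 v=4: → [16,24); WM=16; [8,16) fires=2
i=11 t=21 v=8: → [16,24); WM=19
i=12 t=26 v=5: → [24,32); WM=24; [16,24) fires=3
i=13 t=25 v=4: → [24,32); WM=24
i=14 t=29 v=6: → [24,32); WM=27
i=15 t=29 v=9: → [24,32); WM=27
i=16 t=33 v=1: → [32,40); WM=31
i=17 t=33 v=5: → [32,40); WM=31
i=18 t=26 v=5: DROP (t<31-1); WM=31
i=19 t=33 v=8: → [32,40); WM=31
i=20 t=30 v=6: → [24,32); WM=31
i=21 t=38 v=2: → [32,40); WM=36; [24,32) fires=4
i=22 t=39 v=9: → [32,40); WM=37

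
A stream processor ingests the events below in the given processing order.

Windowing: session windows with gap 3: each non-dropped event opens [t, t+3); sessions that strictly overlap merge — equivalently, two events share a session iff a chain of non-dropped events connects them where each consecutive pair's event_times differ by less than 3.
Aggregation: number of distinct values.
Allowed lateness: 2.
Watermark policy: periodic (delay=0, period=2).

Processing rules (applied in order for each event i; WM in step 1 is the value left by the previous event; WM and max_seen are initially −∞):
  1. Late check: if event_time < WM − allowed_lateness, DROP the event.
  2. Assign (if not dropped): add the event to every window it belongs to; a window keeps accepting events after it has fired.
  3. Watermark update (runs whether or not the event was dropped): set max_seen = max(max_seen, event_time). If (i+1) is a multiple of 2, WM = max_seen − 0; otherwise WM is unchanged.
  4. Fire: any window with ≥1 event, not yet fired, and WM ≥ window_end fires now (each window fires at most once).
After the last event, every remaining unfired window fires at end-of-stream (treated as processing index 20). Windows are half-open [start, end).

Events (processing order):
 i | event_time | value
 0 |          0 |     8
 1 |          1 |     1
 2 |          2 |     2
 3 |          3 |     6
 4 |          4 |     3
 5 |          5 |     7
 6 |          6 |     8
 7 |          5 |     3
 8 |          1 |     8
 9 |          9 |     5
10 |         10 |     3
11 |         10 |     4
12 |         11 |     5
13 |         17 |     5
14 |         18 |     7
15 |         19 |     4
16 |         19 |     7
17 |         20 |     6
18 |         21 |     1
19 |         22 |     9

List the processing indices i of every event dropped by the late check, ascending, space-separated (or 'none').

i=0 t=0 v=8: → [0,3); WM=−∞
i=1 t=1 v=1: → [0,4); WM=1
i=2 t=2 v=2: → [0,5); WM=1
i=3 t=3 v=6: → [0,6); WM=3
i=4 t=4 v=3: → [0,7); WM=3
i=5 t=5 v=7: → [0,8); WM=5
i=6 t=6 v=8: → [0,9); WM=5
i=7 t=5 v=3: → [0,9); WM=6
i=8 t=1 v=8: DROP (t<6-2); WM=6
i=9 t=9 v=5: → [9,12); WM=9
i=10 t=10 v=3: → [9,13); WM=9
i=11 t=10 v=4: → [9,13); WM=10
i=12 t=11 v=5: → [9,14); WM=10
i=13 t=17 v=5: → [17,20); WM=17
i=14 t=18 v=7: → [17,21); WM=17
i=15 t=19 v=4: → [17,22); WM=19
i=16 t=19 v=7: → [17,22); WM=19
i=17 t=20 v=6: → [17,23); WM=20
i=18 t=21 v=1: → [17,24); WM=20
i=19 t=22 v=9: → [17,25); WM=22

8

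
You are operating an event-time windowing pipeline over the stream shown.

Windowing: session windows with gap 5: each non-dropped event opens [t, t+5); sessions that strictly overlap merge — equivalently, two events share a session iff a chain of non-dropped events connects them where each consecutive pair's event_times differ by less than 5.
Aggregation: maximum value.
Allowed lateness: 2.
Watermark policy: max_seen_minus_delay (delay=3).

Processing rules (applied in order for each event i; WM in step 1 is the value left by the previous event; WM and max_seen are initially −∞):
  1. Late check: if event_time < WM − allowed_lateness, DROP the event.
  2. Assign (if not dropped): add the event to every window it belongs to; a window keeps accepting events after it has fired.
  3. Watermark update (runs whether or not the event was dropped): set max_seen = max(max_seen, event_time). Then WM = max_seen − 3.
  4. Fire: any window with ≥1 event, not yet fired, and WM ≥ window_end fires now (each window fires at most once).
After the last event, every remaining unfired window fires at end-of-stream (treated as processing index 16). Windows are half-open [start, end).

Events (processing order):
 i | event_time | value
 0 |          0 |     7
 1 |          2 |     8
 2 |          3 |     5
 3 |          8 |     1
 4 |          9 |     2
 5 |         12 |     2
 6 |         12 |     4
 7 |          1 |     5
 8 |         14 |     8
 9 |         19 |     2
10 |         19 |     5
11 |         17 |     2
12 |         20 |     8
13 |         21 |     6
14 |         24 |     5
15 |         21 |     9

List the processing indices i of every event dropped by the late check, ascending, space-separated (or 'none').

i=0 t=0 v=7: → [0,5); WM=-3
i=1 t=2 v=8: → [0,7); WM=-1
i=2 t=3 v=5: → [0,8); WM=0
i=3 t=8 v=1: → [8,13); WM=5
i=4 t=9 v=2: → [8,14); WM=6
i=5 t=12 v=2: → [8,17); WM=9
i=6 t=12 v=4: → [8,17); WM=9
i=7 t=1 v=5: DROP (t<9-2); WM=9
i=8 t=14 v=8: → [8,19); WM=11
i=9 t=19 v=2: → [19,24); WM=16
i=10 t=19 v=5: → [19,24); WM=16
i=11 t=17 v=2: → [8,24); WM=16
i=12 t=20 v=8: → [8,25); WM=17
i=13 t=21 v=6: → [8,26); WM=18
i=14 t=24 v=5: → [8,29); WM=21
i=15 t=21 v=9: → [8,29); WM=21

7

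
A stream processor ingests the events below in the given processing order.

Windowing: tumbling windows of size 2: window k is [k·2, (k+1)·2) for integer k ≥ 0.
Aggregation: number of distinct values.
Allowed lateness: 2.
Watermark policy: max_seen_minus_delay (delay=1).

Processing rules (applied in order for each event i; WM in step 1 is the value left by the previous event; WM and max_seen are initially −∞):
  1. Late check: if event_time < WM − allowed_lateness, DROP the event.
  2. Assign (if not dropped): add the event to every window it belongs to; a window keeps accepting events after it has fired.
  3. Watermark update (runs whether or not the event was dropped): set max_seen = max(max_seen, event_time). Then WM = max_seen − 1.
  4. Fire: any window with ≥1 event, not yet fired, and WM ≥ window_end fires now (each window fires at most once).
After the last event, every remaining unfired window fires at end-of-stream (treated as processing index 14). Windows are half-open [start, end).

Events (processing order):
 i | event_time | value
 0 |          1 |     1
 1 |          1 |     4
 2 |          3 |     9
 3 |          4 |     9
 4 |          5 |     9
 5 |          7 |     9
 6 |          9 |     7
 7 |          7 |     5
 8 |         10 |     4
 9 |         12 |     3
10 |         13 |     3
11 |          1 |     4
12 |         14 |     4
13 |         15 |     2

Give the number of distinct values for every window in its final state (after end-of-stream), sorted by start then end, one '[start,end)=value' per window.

[0,2)=2 [2,4)=1 [4,6)=1 [6,8)=2 [8,10)=1 [10,12)=1 [12,14)=1 [14,16)=2

i=0 t=1 v=1: → [0,2); WM=0
i=1 t=1 v=4: → [0,2); WM=0
i=2 t=3 v=9: → [2,4); WM=2; [0,2) fires=2
i=3 t=4 v=9: → [4,6); WM=3
i=4 t=5 v=9: → [4,6); WM=4; [2,4) fires=1
i=5 t=7 v=9: → [6,8); WM=6; [4,6) fires=1
i=6 t=9 v=7: → [8,10); WM=8; [6,8) fires=1
i=7 t=7 v=5: → [6,8); WM=8
i=8 t=10 v=4: → [10,12); WM=9
i=9 t=12 v=3: → [12,14); WM=11; [8,10) fires=1
i=10 t=13 v=3: → [12,14); WM=12; [10,12) fires=1
i=11 t=1 v=4: DROP (t<12-2); WM=12
i=12 t=14 v=4: → [14,16); WM=13
i=13 t=15 v=2: → [14,16); WM=14; [12,14) fires=1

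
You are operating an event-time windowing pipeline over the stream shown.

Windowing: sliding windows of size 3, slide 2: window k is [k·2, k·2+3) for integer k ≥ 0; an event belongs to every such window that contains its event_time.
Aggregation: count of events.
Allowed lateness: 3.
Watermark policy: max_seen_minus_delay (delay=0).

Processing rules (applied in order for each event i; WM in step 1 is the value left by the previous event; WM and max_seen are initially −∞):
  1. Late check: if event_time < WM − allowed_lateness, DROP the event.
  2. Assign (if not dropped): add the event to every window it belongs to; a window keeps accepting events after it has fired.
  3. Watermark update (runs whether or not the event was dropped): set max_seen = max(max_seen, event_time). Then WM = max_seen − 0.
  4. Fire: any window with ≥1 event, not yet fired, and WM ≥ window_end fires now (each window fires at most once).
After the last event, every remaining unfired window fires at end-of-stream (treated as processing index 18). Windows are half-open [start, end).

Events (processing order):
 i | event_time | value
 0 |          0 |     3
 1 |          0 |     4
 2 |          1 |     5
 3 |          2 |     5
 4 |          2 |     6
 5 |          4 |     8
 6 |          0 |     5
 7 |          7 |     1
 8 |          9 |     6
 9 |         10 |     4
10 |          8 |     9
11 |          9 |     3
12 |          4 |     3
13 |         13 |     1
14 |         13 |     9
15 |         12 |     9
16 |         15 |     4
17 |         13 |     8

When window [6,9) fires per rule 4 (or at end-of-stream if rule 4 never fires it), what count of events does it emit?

1

i=0 t=0 v=3: → [0,3); WM=0
i=1 t=0 v=4: → [0,3); WM=0
i=2 t=1 v=5: → [0,3); WM=1
i=3 t=2 v=5: → [2,5),[0,3); WM=2
i=4 t=2 v=6: → [2,5),[0,3); WM=2
i=5 t=4 v=8: → [4,7),[2,5); WM=4; [0,3) fires=5
i=6 t=0 v=5: DROP (t<4-3); WM=4
i=7 t=7 v=1: → [6,9); WM=7; [2,5) fires=3 [4,7) fires=1
i=8 t=9 v=6: → [8,11); WM=9; [6,9) fires=1
i=9 t=10 v=4: → [10,13),[8,11); WM=10
i=10 t=8 v=9: → [8,11),[6,9); WM=10
i=11 t=9 v=3: → [8,11); WM=10
i=12 t=4 v=3: DROP (t<10-3); WM=10
i=13 t=13 v=1: → [12,15); WM=13; [8,11) fires=4 [10,13) fires=1
i=14 t=13 v=9: → [12,15); WM=13
i=15 t=12 v=9: → [12,15),[10,13); WM=13
i=16 t=15 v=4: → [14,17); WM=15; [12,15) fires=3
i=17 t=13 v=8: → [12,15); WM=15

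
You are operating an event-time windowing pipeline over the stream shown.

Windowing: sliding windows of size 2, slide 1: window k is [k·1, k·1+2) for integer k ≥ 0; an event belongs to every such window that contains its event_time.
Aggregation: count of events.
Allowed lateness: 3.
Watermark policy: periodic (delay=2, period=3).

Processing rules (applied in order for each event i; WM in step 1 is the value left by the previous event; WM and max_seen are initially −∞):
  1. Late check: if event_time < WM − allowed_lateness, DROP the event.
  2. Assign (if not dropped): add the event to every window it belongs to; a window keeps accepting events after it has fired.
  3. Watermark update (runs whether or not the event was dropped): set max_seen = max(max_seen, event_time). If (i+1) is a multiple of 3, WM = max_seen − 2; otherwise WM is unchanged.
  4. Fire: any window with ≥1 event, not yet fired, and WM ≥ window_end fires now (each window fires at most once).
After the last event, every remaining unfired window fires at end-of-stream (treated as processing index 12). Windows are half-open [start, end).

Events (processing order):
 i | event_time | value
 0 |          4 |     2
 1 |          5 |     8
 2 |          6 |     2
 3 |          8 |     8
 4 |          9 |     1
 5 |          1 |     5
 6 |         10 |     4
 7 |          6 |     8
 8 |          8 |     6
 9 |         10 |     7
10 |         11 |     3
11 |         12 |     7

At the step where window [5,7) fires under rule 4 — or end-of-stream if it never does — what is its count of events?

2

i=0 t=4 v=2: → [4,6),[3,5); WM=−∞
i=1 t=5 v=8: → [5,7),[4,6); WM=−∞
i=2 t=6 v=2: → [6,8),[5,7); WM=4
i=3 t=8 v=8: → [8,10),[7,9); WM=4
i=4 t=9 v=1: → [9,11),[8,10); WM=4
i=5 t=1 v=5: → [1,3),[0,2); WM=7; [0,2) fires=1 [1,3) fires=1 [3,5) fires=1 [4,6) fires=2 [5,7) fires=2
i=6 t=10 v=4: → [10,12),[9,11); WM=7
i=7 t=6 v=8: → [6,8),[5,7); WM=7
i=8 t=8 v=6: → [8,10),[7,9); WM=8; [6,8) fires=2
i=9 t=10 v=7: → [10,12),[9,11); WM=8
i=10 t=11 v=3: → [11,13),[10,12); WM=8
i=11 t=12 v=7: → [12,14),[11,13); WM=10; [7,9) fires=2 [8,10) fires=3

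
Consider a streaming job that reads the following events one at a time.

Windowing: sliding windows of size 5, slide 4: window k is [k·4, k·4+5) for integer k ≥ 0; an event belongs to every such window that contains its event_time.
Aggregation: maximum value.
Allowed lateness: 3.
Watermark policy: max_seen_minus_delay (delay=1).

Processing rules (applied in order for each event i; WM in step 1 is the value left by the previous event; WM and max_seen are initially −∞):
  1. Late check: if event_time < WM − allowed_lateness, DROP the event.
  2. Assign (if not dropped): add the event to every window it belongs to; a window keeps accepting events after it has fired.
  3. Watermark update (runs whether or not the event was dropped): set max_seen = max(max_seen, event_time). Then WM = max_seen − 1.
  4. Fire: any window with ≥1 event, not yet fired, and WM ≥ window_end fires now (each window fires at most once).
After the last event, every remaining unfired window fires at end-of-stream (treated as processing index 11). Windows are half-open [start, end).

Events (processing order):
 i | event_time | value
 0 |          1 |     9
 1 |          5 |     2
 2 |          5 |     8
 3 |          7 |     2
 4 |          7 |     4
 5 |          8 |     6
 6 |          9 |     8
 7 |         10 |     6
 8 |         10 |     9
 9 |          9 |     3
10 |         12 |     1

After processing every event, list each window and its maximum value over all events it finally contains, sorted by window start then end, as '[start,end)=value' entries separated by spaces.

[0,5)=9 [4,9)=8 [8,13)=9 [12,17)=1

i=0 t=1 v=9: → [0,5); WM=0
i=1 t=5 v=2: → [4,9); WM=4
i=2 t=5 v=8: → [4,9); WM=4
i=3 t=7 v=2: → [4,9); WM=6; [0,5) fires=9
i=4 t=7 v=4: → [4,9); WM=6
i=5 t=8 v=6: → [8,13),[4,9); WM=7
i=6 t=9 v=8: → [8,13); WM=8
i=7 t=10 v=6: → [8,13); WM=9; [4,9) fires=8
i=8 t=10 v=9: → [8,13); WM=9
i=9 t=9 v=3: → [8,13); WM=9
i=10 t=12 v=1: → [12,17),[8,13); WM=11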